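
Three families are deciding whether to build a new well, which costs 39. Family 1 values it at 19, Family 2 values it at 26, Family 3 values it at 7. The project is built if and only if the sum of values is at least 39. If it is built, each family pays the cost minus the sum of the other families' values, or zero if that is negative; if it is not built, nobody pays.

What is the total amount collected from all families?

19

Total value 52 ≥ cost 39, so it is built.
Family 1: others sum to 33; max(0, 39 - 33) = 6.
Family 2: others sum to 26; max(0, 39 - 26) = 13.
Family 3: others sum to 45; max(0, 39 - 45) = 0.
Total collected = 6 + 13 + 0 = 19.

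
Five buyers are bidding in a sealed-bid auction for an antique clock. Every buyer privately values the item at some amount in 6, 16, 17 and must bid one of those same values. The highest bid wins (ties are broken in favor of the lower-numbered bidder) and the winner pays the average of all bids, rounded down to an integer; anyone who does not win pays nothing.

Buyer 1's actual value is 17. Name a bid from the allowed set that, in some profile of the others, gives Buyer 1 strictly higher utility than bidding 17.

6

Suppose Buyer 2 bids 6, Buyer 3 bids 6, Buyer 4 bids 6 and Buyer 5 bids 6.
Bid 17: wins, pays 8, utility 17 - 8 = 9.
Bid 6: wins, pays 6, utility 17 - 6 = 11.
So bidding 6 beats truth here (11 > 9).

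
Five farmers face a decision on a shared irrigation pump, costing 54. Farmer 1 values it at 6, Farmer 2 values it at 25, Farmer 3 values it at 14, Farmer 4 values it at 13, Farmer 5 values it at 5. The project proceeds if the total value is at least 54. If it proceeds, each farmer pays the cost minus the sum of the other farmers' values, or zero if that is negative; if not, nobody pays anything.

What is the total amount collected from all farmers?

Total value 63 ≥ cost 54, so it is built.
Farmer 1: others sum to 57; max(0, 54 - 57) = 0.
Farmer 2: others sum to 38; max(0, 54 - 38) = 16.
Farmer 3: others sum to 49; max(0, 54 - 49) = 5.
Farmer 4: others sum to 50; max(0, 54 - 50) = 4.
Farmer 5: others sum to 58; max(0, 54 - 58) = 0.
Total collected = 0 + 16 + 5 + 4 + 0 = 25.

25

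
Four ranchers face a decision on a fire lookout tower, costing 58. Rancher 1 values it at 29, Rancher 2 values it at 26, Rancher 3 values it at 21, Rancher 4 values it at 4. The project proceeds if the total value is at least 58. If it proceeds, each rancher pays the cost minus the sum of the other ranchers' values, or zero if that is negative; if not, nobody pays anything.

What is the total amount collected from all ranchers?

11

Total value 80 ≥ cost 58, so it is built.
Rancher 1: others sum to 51; max(0, 58 - 51) = 7.
Rancher 2: others sum to 54; max(0, 58 - 54) = 4.
Rancher 3: others sum to 59; max(0, 58 - 59) = 0.
Rancher 4: others sum to 76; max(0, 58 - 76) = 0.
Total collected = 7 + 4 + 0 + 0 = 11.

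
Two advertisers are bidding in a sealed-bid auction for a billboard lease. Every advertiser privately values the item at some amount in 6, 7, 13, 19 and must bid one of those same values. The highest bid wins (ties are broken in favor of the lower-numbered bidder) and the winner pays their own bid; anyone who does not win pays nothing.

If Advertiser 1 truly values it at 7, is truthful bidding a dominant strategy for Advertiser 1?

Consider the case where Advertiser 2 bids 6.
Truthful bid 7: wins, pays 7, utility 7 - 7 = 0.
Bid 6 instead: wins, pays 6, utility 7 - 6 = 1.
Since 1 > 0, bidding 6 is strictly better here, so truthful bidding is not dominant.

No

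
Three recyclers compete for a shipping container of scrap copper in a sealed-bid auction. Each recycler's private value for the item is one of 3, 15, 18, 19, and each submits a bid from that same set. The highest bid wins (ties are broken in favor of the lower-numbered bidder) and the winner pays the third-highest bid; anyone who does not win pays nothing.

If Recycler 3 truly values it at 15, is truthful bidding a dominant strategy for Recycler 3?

Consider the case where Recycler 1 bids 3 and Recycler 2 bids 15.
Truthful bid 15: loses, pays 0, utility 0.
Bid 18 instead: wins, pays 3, utility 15 - 3 = 12.
Since 12 > 0, bidding 18 is strictly better here, so truthful bidding is not dominant.

No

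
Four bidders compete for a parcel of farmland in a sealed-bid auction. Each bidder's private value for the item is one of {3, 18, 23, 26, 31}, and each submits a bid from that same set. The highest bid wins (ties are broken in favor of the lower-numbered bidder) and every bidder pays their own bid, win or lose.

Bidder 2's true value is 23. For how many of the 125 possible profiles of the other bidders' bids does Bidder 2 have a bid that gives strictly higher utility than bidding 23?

111

Others bid (3, 3, 3): truth gives 0; bid 18 gives 5 > 0. Violating.
Others bid (3, 3, 18): truth gives 0; bid 18 gives 5 > 0. Violating.
Others bid (3, 3, 26): truth gives -23; bid 3 gives -3 > -23. Violating.
Others bid (3, 3, 31): truth gives -23; bid 3 gives -3 > -23. Violating.
Others bid (3, 3, 23): truth gives 0; no alternative beats it.
Others bid (3, 18, 23): truth gives 0; no alternative beats it.
(Checking all 125 profiles: 111 have a profitable deviation, 14 do not.)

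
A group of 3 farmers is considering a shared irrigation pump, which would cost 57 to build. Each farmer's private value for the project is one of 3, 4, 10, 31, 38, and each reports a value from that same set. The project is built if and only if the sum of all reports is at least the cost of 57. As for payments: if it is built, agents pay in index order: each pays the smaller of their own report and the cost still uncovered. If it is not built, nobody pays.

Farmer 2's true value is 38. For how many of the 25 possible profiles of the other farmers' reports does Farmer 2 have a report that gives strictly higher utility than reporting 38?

11

Others report (3, 31): truth gives 0; report 31 gives 7 > 0. Violating.
Others report (3, 38): truth gives 0; report 31 gives 7 > 0. Violating.
Others report (4, 31): truth gives 0; report 31 gives 7 > 0. Violating.
Others report (4, 38): truth gives 0; report 31 gives 7 > 0. Violating.
Others report (3, 3): truth gives 0; no alternative beats it.
Others report (3, 4): truth gives 0; no alternative beats it.
(Checking all 25 profiles: 11 have a profitable deviation, 14 do not.)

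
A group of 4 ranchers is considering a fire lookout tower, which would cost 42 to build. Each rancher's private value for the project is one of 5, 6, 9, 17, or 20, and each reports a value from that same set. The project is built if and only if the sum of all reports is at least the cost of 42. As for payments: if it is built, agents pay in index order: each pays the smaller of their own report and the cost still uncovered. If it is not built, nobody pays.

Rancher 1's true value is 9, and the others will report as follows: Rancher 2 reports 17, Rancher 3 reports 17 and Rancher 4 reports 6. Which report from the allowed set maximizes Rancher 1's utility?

Report 5: project built, pays 5, utility 9 - 5 = 4.
Report 6: project built, pays 6, utility 9 - 6 = 3.
Report 9: project built, pays 9, utility 9 - 9 = 0.
Report 17: project built, pays 17, utility 9 - 17 = -8.
Report 20: project built, pays 20, utility 9 - 20 = -11.
The best choice is 5 with utility 4.

5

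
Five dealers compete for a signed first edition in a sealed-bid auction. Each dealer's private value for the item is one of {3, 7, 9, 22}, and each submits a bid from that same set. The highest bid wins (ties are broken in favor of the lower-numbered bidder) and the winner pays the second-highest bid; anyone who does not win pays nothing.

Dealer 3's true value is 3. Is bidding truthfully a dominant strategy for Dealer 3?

Check each profile of the others' bids and compare truth against every alternative bid.
Others bid (3, 3, 3, 7): truth gives 0, best alternative gives -4.
Others bid (3, 3, 7, 3): truth gives 0, best alternative gives -4.
Others bid (3, 3, 7, 7): truth gives 0, best alternative gives -4.
Others bid (3, 3, 3, 3): truth gives 0, best alternative gives 0.
Others bid (3, 3, 3, 9): truth gives 0, best alternative gives 0.
Others bid (3, 3, 3, 22): truth gives 0, best alternative gives 0.
(Remaining 250 profiles checked similarly; truth is weakly best in each.)
In every case the truthful bid is at least as good as any alternative, so it is a dominant strategy.

Yes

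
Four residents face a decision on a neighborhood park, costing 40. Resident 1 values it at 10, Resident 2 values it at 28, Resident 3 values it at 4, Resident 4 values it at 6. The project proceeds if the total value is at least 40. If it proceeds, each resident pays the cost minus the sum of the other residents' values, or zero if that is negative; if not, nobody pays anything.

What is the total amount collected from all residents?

22

Total value 48 ≥ cost 40, so it is built.
Resident 1: others sum to 38; max(0, 40 - 38) = 2.
Resident 2: others sum to 20; max(0, 40 - 20) = 20.
Resident 3: others sum to 44; max(0, 40 - 44) = 0.
Resident 4: others sum to 42; max(0, 40 - 42) = 0.
Total collected = 2 + 20 + 0 + 0 = 22.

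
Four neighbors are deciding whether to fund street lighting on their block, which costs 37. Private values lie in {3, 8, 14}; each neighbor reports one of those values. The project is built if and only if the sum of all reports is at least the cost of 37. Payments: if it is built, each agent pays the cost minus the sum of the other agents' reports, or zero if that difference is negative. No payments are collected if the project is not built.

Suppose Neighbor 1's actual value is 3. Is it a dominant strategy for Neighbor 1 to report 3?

Yes

Check each profile of the others' reports and compare truth against every alternative report.
Others report (8, 8, 14): truth gives 0, best alternative gives -4.
Others report (8, 14, 8): truth gives 0, best alternative gives -4.
Others report (14, 8, 8): truth gives 0, best alternative gives -4.
Others report (3, 14, 14): truth gives 0, best alternative gives -3.
Others report (14, 3, 14): truth gives 0, best alternative gives -3.
Others report (14, 14, 3): truth gives 0, best alternative gives -3.
(Remaining 21 profiles checked similarly; truth is weakly best in each.)
In every case the truthful report is at least as good as any alternative, so it is a dominant strategy.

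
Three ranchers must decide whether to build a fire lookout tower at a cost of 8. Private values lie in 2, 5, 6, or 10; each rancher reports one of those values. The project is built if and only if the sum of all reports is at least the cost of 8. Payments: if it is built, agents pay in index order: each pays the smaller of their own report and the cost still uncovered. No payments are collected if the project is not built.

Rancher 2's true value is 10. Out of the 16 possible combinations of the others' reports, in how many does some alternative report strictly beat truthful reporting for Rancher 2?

8

Others report (2, 2): truth gives 4; report 5 gives 5 > 4. Violating.
Others report (2, 5): truth gives 4; report 2 gives 8 > 4. Violating.
Others report (2, 6): truth gives 4; report 2 gives 8 > 4. Violating.
Others report (2, 10): truth gives 4; report 2 gives 8 > 4. Violating.
Others report (6, 2): truth gives 8; no alternative beats it.
Others report (6, 5): truth gives 8; no alternative beats it.
(Checking all 16 profiles: 8 have a profitable deviation, 8 do not.)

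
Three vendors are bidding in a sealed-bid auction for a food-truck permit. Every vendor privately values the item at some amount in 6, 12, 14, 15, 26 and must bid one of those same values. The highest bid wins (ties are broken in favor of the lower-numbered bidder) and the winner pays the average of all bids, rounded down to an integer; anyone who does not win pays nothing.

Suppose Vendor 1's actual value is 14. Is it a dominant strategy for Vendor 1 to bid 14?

No

Consider the case where Vendor 2 bids 6 and Vendor 3 bids 6.
Truthful bid 14: wins, pays 8, utility 14 - 8 = 6.
Bid 6 instead: wins, pays 6, utility 14 - 6 = 8.
Since 8 > 6, bidding 6 is strictly better here, so truthful bidding is not dominant.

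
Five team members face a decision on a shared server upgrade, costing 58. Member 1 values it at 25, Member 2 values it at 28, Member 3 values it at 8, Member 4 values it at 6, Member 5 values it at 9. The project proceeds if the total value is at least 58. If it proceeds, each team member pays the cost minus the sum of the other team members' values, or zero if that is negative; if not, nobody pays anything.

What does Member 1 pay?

Total value 76 ≥ cost 58, so the project is built.
The other team members' values sum to 51.
Cost minus that sum is 58 - 51 = 7.

7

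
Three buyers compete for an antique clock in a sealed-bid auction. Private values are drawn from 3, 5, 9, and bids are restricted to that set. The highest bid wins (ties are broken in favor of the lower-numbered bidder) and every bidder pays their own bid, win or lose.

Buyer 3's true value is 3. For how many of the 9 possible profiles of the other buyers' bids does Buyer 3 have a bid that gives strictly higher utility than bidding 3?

Others bid (3, 3): truth gives -3; bid 5 gives -2 > -3. Violating.
Others bid (3, 5): truth gives -3; no alternative beats it.
Others bid (3, 9): truth gives -3; no alternative beats it.
(Checking all 9 profiles: 1 has a profitable deviation, 8 do not.)

1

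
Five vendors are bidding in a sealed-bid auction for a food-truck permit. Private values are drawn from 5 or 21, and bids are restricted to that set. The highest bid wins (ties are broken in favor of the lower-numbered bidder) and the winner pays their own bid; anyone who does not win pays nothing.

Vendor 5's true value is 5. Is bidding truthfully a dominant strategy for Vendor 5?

Check each profile of the others' bids and compare truth against every alternative bid.
Others bid (5, 5, 5, 5): truth gives 0, best alternative gives -16.
Others bid (5, 5, 5, 21): truth gives 0, best alternative gives 0.
Others bid (5, 5, 21, 5): truth gives 0, best alternative gives 0.
Others bid (5, 5, 21, 21): truth gives 0, best alternative gives 0.
Others bid (5, 21, 5, 5): truth gives 0, best alternative gives 0.
Others bid (5, 21, 5, 21): truth gives 0, best alternative gives 0.
(Remaining 10 profiles checked similarly; truth is weakly best in each.)
In every case the truthful bid is at least as good as any alternative, so it is a dominant strategy.

Yes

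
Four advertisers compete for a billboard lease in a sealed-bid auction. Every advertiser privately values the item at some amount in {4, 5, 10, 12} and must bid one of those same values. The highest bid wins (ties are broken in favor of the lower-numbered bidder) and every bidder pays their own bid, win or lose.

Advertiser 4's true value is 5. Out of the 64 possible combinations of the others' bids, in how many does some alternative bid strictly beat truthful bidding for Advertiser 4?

Others bid (4, 4, 5): truth gives -5; bid 4 gives -4 > -5. Violating.
Others bid (4, 4, 10): truth gives -5; bid 4 gives -4 > -5. Violating.
Others bid (4, 4, 12): truth gives -5; bid 4 gives -4 > -5. Violating.
Others bid (4, 5, 4): truth gives -5; bid 4 gives -4 > -5. Violating.
Others bid (4, 4, 4): truth gives 0; no alternative beats it.
(Checking all 64 profiles: 63 have a profitable deviation, 1 does not.)

63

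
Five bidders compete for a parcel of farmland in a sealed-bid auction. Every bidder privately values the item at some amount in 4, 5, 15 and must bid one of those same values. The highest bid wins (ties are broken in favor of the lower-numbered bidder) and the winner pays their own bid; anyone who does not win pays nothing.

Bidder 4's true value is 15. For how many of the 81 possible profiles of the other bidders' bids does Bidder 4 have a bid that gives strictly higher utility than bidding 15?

2

Others bid (4, 4, 4, 4): truth gives 0; bid 5 gives 10 > 0. Violating.
Others bid (4, 4, 4, 5): truth gives 0; bid 5 gives 10 > 0. Violating.
Others bid (4, 4, 4, 15): truth gives 0; no alternative beats it.
Others bid (4, 4, 5, 4): truth gives 0; no alternative beats it.
(Checking all 81 profiles: 2 have a profitable deviation, 79 do not.)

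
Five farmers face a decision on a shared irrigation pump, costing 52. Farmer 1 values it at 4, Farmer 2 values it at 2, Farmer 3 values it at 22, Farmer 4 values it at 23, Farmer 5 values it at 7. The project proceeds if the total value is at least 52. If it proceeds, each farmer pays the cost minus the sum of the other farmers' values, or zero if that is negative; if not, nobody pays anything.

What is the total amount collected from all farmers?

34

Total value 58 ≥ cost 52, so it is built.
Farmer 1: others sum to 54; max(0, 52 - 54) = 0.
Farmer 2: others sum to 56; max(0, 52 - 56) = 0.
Farmer 3: others sum to 36; max(0, 52 - 36) = 16.
Farmer 4: others sum to 35; max(0, 52 - 35) = 17.
Farmer 5: others sum to 51; max(0, 52 - 51) = 1.
Total collected = 0 + 0 + 16 + 17 + 1 = 34.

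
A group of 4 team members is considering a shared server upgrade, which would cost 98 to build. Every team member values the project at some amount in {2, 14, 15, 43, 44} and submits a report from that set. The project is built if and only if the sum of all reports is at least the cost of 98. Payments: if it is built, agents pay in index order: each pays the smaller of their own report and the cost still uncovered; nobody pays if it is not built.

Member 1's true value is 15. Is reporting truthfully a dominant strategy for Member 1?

No

Consider the case where Member 2 reports 2, Member 3 reports 43 and Member 4 reports 43.
Truthful report 15: project built, pays 15, utility 15 - 15 = 0.
Report 14 instead: project built, pays 14, utility 15 - 14 = 1.
Since 1 > 0, reporting 14 is strictly better here, so truthful reporting is not dominant.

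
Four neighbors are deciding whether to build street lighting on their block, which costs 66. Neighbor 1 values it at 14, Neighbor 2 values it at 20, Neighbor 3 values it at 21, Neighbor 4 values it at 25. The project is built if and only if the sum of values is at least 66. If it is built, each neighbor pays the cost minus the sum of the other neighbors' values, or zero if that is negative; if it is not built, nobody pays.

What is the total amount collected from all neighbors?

24

Total value 80 ≥ cost 66, so it is built.
Neighbor 1: others sum to 66; max(0, 66 - 66) = 0.
Neighbor 2: others sum to 60; max(0, 66 - 60) = 6.
Neighbor 3: others sum to 59; max(0, 66 - 59) = 7.
Neighbor 4: others sum to 55; max(0, 66 - 55) = 11.
Total collected = 0 + 6 + 7 + 11 = 24.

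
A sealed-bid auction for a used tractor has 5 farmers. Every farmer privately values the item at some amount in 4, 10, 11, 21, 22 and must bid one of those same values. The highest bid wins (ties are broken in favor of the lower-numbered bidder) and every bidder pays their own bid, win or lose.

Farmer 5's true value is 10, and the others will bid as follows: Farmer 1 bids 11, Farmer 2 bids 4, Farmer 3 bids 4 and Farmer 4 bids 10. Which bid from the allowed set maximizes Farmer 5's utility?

4

Bid 4: loses but pays 4, utility -4.
Bid 10: loses but pays 10, utility -10.
Bid 11: loses but pays 11, utility -11.
Bid 21: wins, pays 21, utility 10 - 21 = -11.
Bid 22: wins, pays 22, utility 10 - 22 = -12.
The best choice is 4 with utility -4.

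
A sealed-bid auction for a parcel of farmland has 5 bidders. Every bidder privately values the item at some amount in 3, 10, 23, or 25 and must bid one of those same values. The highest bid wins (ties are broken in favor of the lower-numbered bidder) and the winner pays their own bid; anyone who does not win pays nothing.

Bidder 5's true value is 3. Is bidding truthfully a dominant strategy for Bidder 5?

Yes

Check each profile of the others' bids and compare truth against every alternative bid.
Others bid (3, 3, 3, 3): truth gives 0, best alternative gives -7.
Others bid (3, 3, 3, 10): truth gives 0, best alternative gives 0.
Others bid (3, 3, 3, 23): truth gives 0, best alternative gives 0.
Others bid (3, 3, 3, 25): truth gives 0, best alternative gives 0.
Others bid (3, 3, 10, 3): truth gives 0, best alternative gives 0.
Others bid (3, 3, 10, 10): truth gives 0, best alternative gives 0.
(Remaining 250 profiles checked similarly; truth is weakly best in each.)
In every case the truthful bid is at least as good as any alternative, so it is a dominant strategy.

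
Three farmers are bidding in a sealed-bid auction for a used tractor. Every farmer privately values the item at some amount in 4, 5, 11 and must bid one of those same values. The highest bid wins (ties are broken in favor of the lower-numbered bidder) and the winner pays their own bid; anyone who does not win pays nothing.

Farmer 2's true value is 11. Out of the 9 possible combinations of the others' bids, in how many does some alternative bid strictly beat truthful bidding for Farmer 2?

2

Others bid (4, 4): truth gives 0; bid 5 gives 6 > 0. Violating.
Others bid (4, 5): truth gives 0; bid 5 gives 6 > 0. Violating.
Others bid (4, 11): truth gives 0; no alternative beats it.
Others bid (5, 4): truth gives 0; no alternative beats it.
(Checking all 9 profiles: 2 have a profitable deviation, 7 do not.)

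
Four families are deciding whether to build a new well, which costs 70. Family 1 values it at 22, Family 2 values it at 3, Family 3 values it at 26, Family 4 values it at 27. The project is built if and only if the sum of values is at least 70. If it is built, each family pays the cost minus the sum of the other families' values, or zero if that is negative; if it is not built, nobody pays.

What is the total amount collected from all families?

Total value 78 ≥ cost 70, so it is built.
Family 1: others sum to 56; max(0, 70 - 56) = 14.
Family 2: others sum to 75; max(0, 70 - 75) = 0.
Family 3: others sum to 52; max(0, 70 - 52) = 18.
Family 4: others sum to 51; max(0, 70 - 51) = 19.
Total collected = 14 + 0 + 18 + 19 = 51.

51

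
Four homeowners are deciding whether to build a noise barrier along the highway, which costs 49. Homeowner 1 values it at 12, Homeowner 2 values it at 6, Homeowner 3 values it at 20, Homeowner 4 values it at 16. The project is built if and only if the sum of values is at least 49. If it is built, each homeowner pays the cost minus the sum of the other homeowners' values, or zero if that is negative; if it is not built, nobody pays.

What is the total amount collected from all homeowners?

34

Total value 54 ≥ cost 49, so it is built.
Homeowner 1: others sum to 42; max(0, 49 - 42) = 7.
Homeowner 2: others sum to 48; max(0, 49 - 48) = 1.
Homeowner 3: others sum to 34; max(0, 49 - 34) = 15.
Homeowner 4: others sum to 38; max(0, 49 - 38) = 11.
Total collected = 7 + 1 + 15 + 11 = 34.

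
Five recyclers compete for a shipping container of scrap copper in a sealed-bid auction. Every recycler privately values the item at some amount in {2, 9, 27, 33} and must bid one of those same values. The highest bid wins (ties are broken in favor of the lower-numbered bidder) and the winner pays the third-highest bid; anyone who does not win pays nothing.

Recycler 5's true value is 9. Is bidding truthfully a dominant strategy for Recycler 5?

No

Consider the case where Recycler 1 bids 2, Recycler 2 bids 2, Recycler 3 bids 2 and Recycler 4 bids 9.
Truthful bid 9: loses, pays 0, utility 0.
Bid 27 instead: wins, pays 2, utility 9 - 2 = 7.
Since 7 > 0, bidding 27 is strictly better here, so truthful bidding is not dominant.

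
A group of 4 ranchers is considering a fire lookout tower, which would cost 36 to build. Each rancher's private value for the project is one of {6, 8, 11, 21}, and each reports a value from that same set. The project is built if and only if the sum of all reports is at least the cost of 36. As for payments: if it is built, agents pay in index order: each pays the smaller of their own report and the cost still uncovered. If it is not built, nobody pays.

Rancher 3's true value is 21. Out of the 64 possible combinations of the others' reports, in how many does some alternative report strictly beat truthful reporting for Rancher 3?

41

Others report (6, 6, 21): truth gives 0; report 6 gives 15 > 0. Violating.
Others report (6, 8, 11): truth gives 0; report 11 gives 10 > 0. Violating.
Others report (6, 8, 21): truth gives 0; report 6 gives 15 > 0. Violating.
Others report (6, 11, 8): truth gives 2; report 11 gives 10 > 2. Violating.
Others report (6, 6, 6): truth gives 0; no alternative beats it.
Others report (6, 6, 8): truth gives 0; no alternative beats it.
(Checking all 64 profiles: 41 have a profitable deviation, 23 do not.)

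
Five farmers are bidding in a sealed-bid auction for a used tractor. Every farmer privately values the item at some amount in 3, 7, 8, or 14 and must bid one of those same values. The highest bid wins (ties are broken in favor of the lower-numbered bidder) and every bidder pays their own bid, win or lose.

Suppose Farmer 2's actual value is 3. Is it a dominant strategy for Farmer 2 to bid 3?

Yes

Check each profile of the others' bids and compare truth against every alternative bid.
Others bid (3, 3, 3, 14): truth gives -3, best alternative gives -7.
Others bid (3, 3, 7, 14): truth gives -3, best alternative gives -7.
Others bid (3, 3, 8, 14): truth gives -3, best alternative gives -7.
Others bid (3, 3, 14, 3): truth gives -3, best alternative gives -7.
Others bid (3, 3, 14, 7): truth gives -3, best alternative gives -7.
Others bid (3, 3, 14, 8): truth gives -3, best alternative gives -7.
(Remaining 250 profiles checked similarly; truth is weakly best in each.)
In every case the truthful bid is at least as good as any alternative, so it is a dominant strategy.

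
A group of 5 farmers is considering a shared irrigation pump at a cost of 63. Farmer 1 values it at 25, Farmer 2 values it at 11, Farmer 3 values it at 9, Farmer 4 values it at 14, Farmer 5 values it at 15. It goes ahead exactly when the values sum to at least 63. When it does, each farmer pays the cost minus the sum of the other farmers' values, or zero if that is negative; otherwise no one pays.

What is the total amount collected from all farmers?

Total value 74 ≥ cost 63, so it is built.
Farmer 1: others sum to 49; max(0, 63 - 49) = 14.
Farmer 2: others sum to 63; max(0, 63 - 63) = 0.
Farmer 3: others sum to 65; max(0, 63 - 65) = 0.
Farmer 4: others sum to 60; max(0, 63 - 60) = 3.
Farmer 5: others sum to 59; max(0, 63 - 59) = 4.
Total collected = 14 + 0 + 0 + 3 + 4 = 21.

21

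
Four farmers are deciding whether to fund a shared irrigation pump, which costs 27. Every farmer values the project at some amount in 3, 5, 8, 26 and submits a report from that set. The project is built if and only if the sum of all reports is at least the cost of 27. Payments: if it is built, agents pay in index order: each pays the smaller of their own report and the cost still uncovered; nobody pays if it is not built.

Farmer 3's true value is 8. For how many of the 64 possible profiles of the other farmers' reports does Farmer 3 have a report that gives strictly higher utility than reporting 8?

Others report (3, 3, 26): truth gives 0; report 3 gives 5 > 0. Violating.
Others report (3, 5, 26): truth gives 0; report 3 gives 5 > 0. Violating.
Others report (3, 8, 26): truth gives 0; report 3 gives 5 > 0. Violating.
Others report (5, 3, 26): truth gives 0; report 3 gives 5 > 0. Violating.
Others report (3, 3, 3): truth gives 0; no alternative beats it.
Others report (3, 3, 5): truth gives 0; no alternative beats it.
(Checking all 64 profiles: 10 have a profitable deviation, 54 do not.)

10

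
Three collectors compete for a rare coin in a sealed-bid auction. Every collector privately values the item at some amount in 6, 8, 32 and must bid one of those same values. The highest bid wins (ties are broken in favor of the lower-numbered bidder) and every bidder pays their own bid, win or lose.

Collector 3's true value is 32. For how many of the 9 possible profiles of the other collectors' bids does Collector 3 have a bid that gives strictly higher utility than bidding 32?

Others bid (6, 6): truth gives 0; bid 8 gives 24 > 0. Violating.
Others bid (6, 32): truth gives -32; bid 6 gives -6 > -32. Violating.
Others bid (8, 32): truth gives -32; bid 6 gives -6 > -32. Violating.
Others bid (32, 6): truth gives -32; bid 6 gives -6 > -32. Violating.
Others bid (6, 8): truth gives 0; no alternative beats it.
Others bid (8, 6): truth gives 0; no alternative beats it.
(Checking all 9 profiles: 6 have a profitable deviation, 3 do not.)

6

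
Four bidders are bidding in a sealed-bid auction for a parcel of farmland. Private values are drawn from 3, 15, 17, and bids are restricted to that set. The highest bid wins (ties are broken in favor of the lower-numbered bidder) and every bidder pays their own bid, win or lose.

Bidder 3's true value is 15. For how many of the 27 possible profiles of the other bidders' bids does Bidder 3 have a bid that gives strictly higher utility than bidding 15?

25

Others bid (3, 3, 17): truth gives -15; bid 17 gives -2 > -15. Violating.
Others bid (3, 15, 3): truth gives -15; bid 17 gives -2 > -15. Violating.
Others bid (3, 15, 15): truth gives -15; bid 17 gives -2 > -15. Violating.
Others bid (3, 15, 17): truth gives -15; bid 17 gives -2 > -15. Violating.
Others bid (3, 3, 3): truth gives 0; no alternative beats it.
Others bid (3, 3, 15): truth gives 0; no alternative beats it.
(Checking all 27 profiles: 25 have a profitable deviation, 2 do not.)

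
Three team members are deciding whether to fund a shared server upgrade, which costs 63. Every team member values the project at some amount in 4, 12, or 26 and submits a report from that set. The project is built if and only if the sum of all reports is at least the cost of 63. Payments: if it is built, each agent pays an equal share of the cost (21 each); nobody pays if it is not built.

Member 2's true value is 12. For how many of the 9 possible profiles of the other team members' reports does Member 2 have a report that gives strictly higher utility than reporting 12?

1

Others report (26, 26): truth gives -9; report 4 gives 0 > -9. Violating.
Others report (4, 4): truth gives 0; no alternative beats it.
Others report (4, 12): truth gives 0; no alternative beats it.
(Checking all 9 profiles: 1 has a profitable deviation, 8 do not.)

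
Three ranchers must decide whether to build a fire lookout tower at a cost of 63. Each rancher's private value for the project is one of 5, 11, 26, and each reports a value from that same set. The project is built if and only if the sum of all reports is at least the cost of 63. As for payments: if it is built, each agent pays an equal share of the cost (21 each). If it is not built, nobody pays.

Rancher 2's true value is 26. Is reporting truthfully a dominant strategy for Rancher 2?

Yes

Check each profile of the others' reports and compare truth against every alternative report.
Others report (11, 26): truth gives 5, best alternative gives 0.
Others report (26, 11): truth gives 5, best alternative gives 0.
Others report (26, 26): truth gives 5, best alternative gives 5.
Others report (5, 5): truth gives 0, best alternative gives 0.
Others report (5, 11): truth gives 0, best alternative gives 0.
Others report (5, 26): truth gives 0, best alternative gives 0.
(Remaining 3 profiles checked similarly; truth is weakly best in each.)
In every case the truthful report is at least as good as any alternative, so it is a dominant strategy.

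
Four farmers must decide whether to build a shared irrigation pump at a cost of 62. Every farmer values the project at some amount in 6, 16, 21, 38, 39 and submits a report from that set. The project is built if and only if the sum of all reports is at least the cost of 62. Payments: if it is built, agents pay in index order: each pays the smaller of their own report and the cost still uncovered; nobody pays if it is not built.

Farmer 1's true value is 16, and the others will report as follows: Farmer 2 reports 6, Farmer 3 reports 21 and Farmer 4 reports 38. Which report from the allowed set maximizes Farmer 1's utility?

Report 6: project built, pays 6, utility 16 - 6 = 10.
Report 16: project built, pays 16, utility 16 - 16 = 0.
Report 21: project built, pays 21, utility 16 - 21 = -5.
Report 38: project built, pays 38, utility 16 - 38 = -22.
Report 39: project built, pays 39, utility 16 - 39 = -23.
The best choice is 6 with utility 10.

6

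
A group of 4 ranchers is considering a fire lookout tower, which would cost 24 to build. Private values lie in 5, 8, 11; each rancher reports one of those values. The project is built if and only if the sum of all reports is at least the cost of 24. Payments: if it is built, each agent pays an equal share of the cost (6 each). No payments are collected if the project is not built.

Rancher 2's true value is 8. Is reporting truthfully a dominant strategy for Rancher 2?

Consider the case where Rancher 1 reports 5, Rancher 3 reports 5 and Rancher 4 reports 5.
Truthful report 8: project not built, utility 0.
Report 11 instead: project built, pays 6, utility 8 - 6 = 2.
Since 2 > 0, reporting 11 is strictly better here, so truthful reporting is not dominant.

No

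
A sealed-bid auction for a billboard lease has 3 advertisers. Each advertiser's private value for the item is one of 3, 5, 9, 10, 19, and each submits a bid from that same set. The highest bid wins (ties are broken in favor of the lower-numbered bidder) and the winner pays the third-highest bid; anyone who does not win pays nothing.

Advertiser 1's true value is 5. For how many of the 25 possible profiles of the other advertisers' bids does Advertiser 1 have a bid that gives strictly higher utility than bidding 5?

Others bid (3, 9): truth gives 0; bid 9 gives 2 > 0. Violating.
Others bid (3, 10): truth gives 0; bid 10 gives 2 > 0. Violating.
Others bid (3, 19): truth gives 0; bid 19 gives 2 > 0. Violating.
Others bid (9, 3): truth gives 0; bid 9 gives 2 > 0. Violating.
Others bid (3, 3): truth gives 2; no alternative beats it.
Others bid (3, 5): truth gives 2; no alternative beats it.
(Checking all 25 profiles: 6 have a profitable deviation, 19 do not.)

6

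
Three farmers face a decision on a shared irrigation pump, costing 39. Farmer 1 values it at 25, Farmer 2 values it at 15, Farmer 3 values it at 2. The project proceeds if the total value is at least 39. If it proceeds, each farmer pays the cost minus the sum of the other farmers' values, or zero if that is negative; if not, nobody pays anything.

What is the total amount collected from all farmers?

Total value 42 ≥ cost 39, so it is built.
Farmer 1: others sum to 17; max(0, 39 - 17) = 22.
Farmer 2: others sum to 27; max(0, 39 - 27) = 12.
Farmer 3: others sum to 40; max(0, 39 - 40) = 0.
Total collected = 22 + 12 + 0 = 34.

34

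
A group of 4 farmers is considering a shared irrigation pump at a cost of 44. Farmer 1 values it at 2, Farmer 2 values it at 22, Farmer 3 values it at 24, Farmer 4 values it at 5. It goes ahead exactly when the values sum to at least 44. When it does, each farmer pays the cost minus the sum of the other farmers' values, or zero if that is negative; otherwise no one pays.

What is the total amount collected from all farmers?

28

Total value 53 ≥ cost 44, so it is built.
Farmer 1: others sum to 51; max(0, 44 - 51) = 0.
Farmer 2: others sum to 31; max(0, 44 - 31) = 13.
Farmer 3: others sum to 29; max(0, 44 - 29) = 15.
Farmer 4: others sum to 48; max(0, 44 - 48) = 0.
Total collected = 0 + 13 + 15 + 0 = 28.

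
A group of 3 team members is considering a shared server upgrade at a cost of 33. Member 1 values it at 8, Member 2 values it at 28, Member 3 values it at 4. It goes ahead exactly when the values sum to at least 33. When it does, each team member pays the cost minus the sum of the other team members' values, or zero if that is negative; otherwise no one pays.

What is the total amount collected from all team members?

Total value 40 ≥ cost 33, so it is built.
Member 1: others sum to 32; max(0, 33 - 32) = 1.
Member 2: others sum to 12; max(0, 33 - 12) = 21.
Member 3: others sum to 36; max(0, 33 - 36) = 0.
Total collected = 1 + 21 + 0 = 22.

22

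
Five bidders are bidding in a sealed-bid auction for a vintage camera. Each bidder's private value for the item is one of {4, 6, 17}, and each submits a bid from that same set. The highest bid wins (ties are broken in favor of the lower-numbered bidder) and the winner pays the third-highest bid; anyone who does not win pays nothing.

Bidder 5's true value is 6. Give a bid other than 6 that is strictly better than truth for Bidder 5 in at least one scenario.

17

Suppose Bidder 1 bids 4, Bidder 2 bids 4, Bidder 3 bids 4 and Bidder 4 bids 6.
Bid 6: loses, pays 0, utility 0.
Bid 17: wins, pays 4, utility 6 - 4 = 2.
So bidding 17 beats truth here (2 > 0).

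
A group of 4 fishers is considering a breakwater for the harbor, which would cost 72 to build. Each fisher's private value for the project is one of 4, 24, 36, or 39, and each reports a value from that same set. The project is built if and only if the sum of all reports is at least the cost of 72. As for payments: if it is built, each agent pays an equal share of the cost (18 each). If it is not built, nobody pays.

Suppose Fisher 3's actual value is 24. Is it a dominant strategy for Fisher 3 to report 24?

No

Consider the case where Fisher 1 reports 4, Fisher 2 reports 4 and Fisher 4 reports 36.
Truthful report 24: project not built, utility 0.
Report 36 instead: project built, pays 18, utility 24 - 18 = 6.
Since 6 > 0, reporting 36 is strictly better here, so truthful reporting is not dominant.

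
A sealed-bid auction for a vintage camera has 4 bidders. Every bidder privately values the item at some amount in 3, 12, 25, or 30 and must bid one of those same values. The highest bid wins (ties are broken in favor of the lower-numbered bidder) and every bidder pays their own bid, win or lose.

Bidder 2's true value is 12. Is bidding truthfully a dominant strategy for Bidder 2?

Consider the case where Bidder 1 bids 3, Bidder 3 bids 3 and Bidder 4 bids 25.
Truthful bid 12: loses but pays 12, utility -12.
Bid 3 instead: loses but pays 3, utility -3.
Since -3 > -12, bidding 3 is strictly better here, so truthful bidding is not dominant.

No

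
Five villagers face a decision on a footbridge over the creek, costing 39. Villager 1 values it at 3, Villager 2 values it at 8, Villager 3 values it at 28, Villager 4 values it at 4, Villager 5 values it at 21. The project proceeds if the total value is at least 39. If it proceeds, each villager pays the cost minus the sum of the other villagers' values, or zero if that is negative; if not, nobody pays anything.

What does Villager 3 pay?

Total value 64 ≥ cost 39, so the project is built.
The other villagers' values sum to 36.
Cost minus that sum is 39 - 36 = 3.

3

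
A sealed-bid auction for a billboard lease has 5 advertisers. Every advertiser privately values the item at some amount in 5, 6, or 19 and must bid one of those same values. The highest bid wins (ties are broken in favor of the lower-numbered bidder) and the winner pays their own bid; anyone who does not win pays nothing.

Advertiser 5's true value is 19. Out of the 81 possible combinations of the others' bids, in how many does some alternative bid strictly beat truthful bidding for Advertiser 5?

Others bid (5, 5, 5, 5): truth gives 0; bid 6 gives 13 > 0. Violating.
Others bid (5, 5, 5, 6): truth gives 0; no alternative beats it.
Others bid (5, 5, 5, 19): truth gives 0; no alternative beats it.
(Checking all 81 profiles: 1 has a profitable deviation, 80 do not.)

1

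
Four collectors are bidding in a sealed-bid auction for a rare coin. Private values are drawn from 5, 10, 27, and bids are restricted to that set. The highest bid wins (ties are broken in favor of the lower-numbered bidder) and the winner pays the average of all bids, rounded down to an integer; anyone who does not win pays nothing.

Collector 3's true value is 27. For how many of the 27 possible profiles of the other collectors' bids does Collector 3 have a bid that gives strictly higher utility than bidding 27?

Others bid (5, 5, 5): truth gives 17; bid 10 gives 21 > 17. Violating.
Others bid (5, 5, 10): truth gives 16; bid 10 gives 20 > 16. Violating.
Others bid (5, 5, 27): truth gives 11; no alternative beats it.
Others bid (5, 10, 5): truth gives 16; no alternative beats it.
(Checking all 27 profiles: 2 have a profitable deviation, 25 do not.)

2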